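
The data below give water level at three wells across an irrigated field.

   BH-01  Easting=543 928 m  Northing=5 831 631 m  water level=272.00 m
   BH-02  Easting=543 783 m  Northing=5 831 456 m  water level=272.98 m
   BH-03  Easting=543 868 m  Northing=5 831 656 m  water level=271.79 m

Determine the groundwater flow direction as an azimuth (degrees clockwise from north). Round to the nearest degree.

352°

Taking BH-01 as reference: BH-02−BH-01 = (-145, -175, +0.98); BH-03−BH-01 = (-60, 25, -0.21).
Determinant of the coordinate differences = (-145)·25 − (-60)·(-175) = -14125.
∂h/∂x = [(+0.98)·25 − (-0.21)·(-175)] / -14125 = +0.0008673
∂h/∂y = [(-145)·(-0.21) − (-60)·(+0.98)] / -14125 = -0.006319
Flow direction (−∇h) has components (-0.0008673 E, +0.006319 N).
Azimuth = atan2(E, N) = atan2(-0.0008673, +0.006319) = 352.2° ≈ 352°.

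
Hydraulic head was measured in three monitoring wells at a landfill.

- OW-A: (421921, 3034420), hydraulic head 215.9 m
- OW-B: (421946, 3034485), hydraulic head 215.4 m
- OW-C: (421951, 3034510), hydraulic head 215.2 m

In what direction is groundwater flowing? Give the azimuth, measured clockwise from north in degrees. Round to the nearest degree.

Differences from OW-A: to OW-B (Δx, Δy, Δh) = (25, 65, -0.5); to OW-C = (30, 90, -0.7).
Determinant of the coordinate differences = 25·90 − 30·65 = 300.
∂h/∂x = [(-0.5)·90 − (-0.7)·65] / 300 = +0.001667
∂h/∂y = [25·(-0.7) − 30·(-0.5)] / 300 = -0.008333
Flow direction (−∇h) has components (-0.001667 E, +0.008333 N).
Azimuth = atan2(E, N) = atan2(-0.001667, +0.008333) = 348.7° ≈ 349°.

349°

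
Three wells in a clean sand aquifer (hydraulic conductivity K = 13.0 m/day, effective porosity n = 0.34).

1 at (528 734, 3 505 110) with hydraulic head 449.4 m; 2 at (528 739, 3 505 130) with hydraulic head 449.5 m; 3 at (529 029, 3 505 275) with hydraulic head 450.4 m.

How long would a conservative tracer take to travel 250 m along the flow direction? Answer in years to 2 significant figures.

3.7 years

With h = a·x + b·y + c and 1 as origin, the differences give:
  5·a + 20·b = +0.1
  295·a + 165·b = +1.0
Eliminate b (×165 and ×20, subtract): -5075·a = -3.50 → a = ∂h/∂x = +0.0006897
Back-substitute: b = ∂h/∂y = +0.004828.
|∇h| = √(0.0006897² + 0.004828²) = 0.004877
Seepage velocity v = K·i/n = 13.0 × 0.004877 / 0.34 = 0.1865 m/day.
t = 250 / 0.1865 = 1340 days = 3.67 years.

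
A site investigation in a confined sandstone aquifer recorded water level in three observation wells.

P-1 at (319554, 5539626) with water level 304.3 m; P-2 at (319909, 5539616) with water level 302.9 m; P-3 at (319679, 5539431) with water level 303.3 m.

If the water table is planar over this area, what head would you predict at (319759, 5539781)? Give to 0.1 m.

Differences from P-1: to P-2 (Δx, Δy, Δh) = (355, -10, -1.4); to P-3 = (125, -195, -1.0).
Solve a·Δx + b·Δy = Δh: det = 355·(-195) − 125·(-10) = -67975.
∂h/∂x = [(-1.4)·(-195) − (-1.0)·(-10)] / -67975 = -0.003869
∂h/∂y = [355·(-1.0) − 125·(-1.4)] / -67975 = +0.002648
h(319759, 5539781) = 304.3 + (-0.003869)·(205) + (+0.002648)·(155) = 304.3 -0.793 +0.410 = 303.917 m.

303.9 m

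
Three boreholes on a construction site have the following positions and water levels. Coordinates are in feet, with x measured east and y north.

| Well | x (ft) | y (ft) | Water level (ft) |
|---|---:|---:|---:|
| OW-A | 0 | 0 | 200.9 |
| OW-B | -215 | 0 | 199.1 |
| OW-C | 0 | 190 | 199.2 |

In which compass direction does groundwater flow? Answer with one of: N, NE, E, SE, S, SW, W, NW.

NW

∂h/∂x = (199.1 − 200.9) / (-215 − 0) = +0.008372
∂h/∂y = (199.2 − 200.9) / (190 − 0) = -0.008947
Flow = −∇h = (-0.008372 east, +0.008947 north), which points northwest.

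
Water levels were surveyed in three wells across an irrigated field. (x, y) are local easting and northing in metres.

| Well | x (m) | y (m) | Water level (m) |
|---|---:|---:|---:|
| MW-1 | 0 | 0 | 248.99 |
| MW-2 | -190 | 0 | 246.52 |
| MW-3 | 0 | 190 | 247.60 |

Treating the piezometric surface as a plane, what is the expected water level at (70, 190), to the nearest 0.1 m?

248.5 m

∂h/∂x = (246.52 − 248.99) / (-190 − 0) = +0.01300
∂h/∂y = (247.60 − 248.99) / (190 − 0) = -0.007316
h(70, 190) = 248.99 + (+0.01300)·(70) + (-0.007316)·(190) = 248.99 +0.910 -1.390 = 248.510 m.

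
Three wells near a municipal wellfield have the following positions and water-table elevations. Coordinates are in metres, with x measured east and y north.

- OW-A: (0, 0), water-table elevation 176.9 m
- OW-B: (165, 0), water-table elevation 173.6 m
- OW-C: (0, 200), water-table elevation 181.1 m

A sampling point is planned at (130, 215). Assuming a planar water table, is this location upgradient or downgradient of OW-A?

upgradient

∂h/∂x = (173.6 − 176.9) / (165 − 0) = -0.02000
∂h/∂y = (181.1 − 176.9) / (200 − 0) = +0.02100
Head at (130, 215) = 176.9 + (-0.02000)·(130) + (+0.02100)·(215) = 178.81 m.
That is higher than the 176.9 m at OW-A, so the point is upgradient.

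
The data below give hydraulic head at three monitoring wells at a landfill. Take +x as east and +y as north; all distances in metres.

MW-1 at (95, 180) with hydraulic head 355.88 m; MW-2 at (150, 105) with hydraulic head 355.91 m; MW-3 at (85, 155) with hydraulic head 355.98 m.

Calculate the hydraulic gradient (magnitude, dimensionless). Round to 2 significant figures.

Three-point gradient (reference MW-1): Δ to MW-2 = (55, -75, +0.03), Δ to MW-3 = (-10, -25, +0.10).
∂h/∂x = -0.003176, ∂h/∂y = -0.002729 (det = -2125).
|∇h| = √(-0.003176² + -0.002729²) = 0.004187

0.0042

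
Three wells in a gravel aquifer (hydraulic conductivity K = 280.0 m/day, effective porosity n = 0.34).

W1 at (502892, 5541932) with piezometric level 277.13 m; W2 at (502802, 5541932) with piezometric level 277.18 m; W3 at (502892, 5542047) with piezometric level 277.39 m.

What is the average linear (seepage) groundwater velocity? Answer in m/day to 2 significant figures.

1.9 m/day

∂h/∂x = (277.18 − 277.13) / (502802 − 502892) = -0.0005556
∂h/∂y = (277.39 − 277.13) / (5542047 − 5541932) = +0.002261
|∇h| = √(-0.0005556² + 0.002261²) = 0.002328
Seepage velocity v = K·i/n = 280.0 × 0.002328 / 0.34 = 1.917 m/day.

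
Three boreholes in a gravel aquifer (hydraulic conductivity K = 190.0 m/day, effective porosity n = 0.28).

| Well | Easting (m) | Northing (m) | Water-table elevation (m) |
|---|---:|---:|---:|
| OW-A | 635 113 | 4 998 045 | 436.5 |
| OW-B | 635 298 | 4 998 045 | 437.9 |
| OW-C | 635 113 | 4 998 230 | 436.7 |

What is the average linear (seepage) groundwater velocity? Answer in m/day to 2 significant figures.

∂h/∂x = (437.9 − 436.5) / (635298 − 635113) = +0.007568
∂h/∂y = (436.7 − 436.5) / (4998230 − 4998045) = +0.001081
|∇h| = √(0.007568² + 0.001081²) = 0.007645
Seepage velocity v = K·i/n = 190.0 × 0.007645 / 0.28 = 5.188 m/day.

5.2 m/day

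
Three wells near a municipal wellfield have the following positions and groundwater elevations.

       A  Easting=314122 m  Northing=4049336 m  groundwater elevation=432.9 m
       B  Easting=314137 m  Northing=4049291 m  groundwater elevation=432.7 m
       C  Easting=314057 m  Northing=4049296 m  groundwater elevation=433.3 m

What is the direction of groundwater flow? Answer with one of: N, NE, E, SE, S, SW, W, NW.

Differences from A: to B (Δx, Δy, Δh) = (15, -45, -0.2); to C = (-65, -40, +0.4).
Solve a·Δx + b·Δy = Δh: det = 15·(-40) − (-65)·(-45) = -3525.
∂h/∂x = [(-0.2)·(-40) − (+0.4)·(-45)] / -3525 = -0.007376
∂h/∂y = [15·(+0.4) − (-65)·(-0.2)] / -3525 = +0.001986
Flow = −∇h = (+0.007376 east, -0.001986 north), which points east.

E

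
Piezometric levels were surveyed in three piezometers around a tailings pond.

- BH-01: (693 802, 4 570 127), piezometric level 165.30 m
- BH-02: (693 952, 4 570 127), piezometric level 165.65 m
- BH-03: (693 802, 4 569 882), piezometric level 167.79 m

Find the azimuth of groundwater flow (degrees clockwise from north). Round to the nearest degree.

347°

∂h/∂x = (165.65 − 165.30) / (693952 − 693802) = +0.002333
∂h/∂y = (167.79 − 165.30) / (4569882 − 4570127) = -0.01016
Flow direction (−∇h) has components (-0.002333 E, +0.01016 N).
Azimuth = atan2(E, N) = atan2(-0.002333, +0.01016) = 347.1° ≈ 347°.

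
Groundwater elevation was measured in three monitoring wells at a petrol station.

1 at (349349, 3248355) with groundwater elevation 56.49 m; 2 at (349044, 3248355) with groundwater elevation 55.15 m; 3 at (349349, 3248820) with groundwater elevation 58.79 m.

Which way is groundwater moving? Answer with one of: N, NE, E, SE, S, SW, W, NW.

∂h/∂x = (55.15 − 56.49) / (349044 − 349349) = +0.004393
∂h/∂y = (58.79 − 56.49) / (3248820 − 3248355) = +0.004946
Flow = −∇h = (-0.004393 east, -0.004946 north), which points southwest.

SW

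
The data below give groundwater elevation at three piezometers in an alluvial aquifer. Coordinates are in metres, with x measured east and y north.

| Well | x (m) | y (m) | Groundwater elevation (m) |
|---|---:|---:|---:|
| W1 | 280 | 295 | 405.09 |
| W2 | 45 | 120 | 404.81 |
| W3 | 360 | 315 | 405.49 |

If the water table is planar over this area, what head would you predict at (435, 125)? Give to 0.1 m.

407.5 m

Taking W1 as reference: W2−W1 = (-235, -175, -0.28); W3−W1 = (80, 20, +0.40).
Solve a·Δx + b·Δy = Δh: det = (-235)·20 − 80·(-175) = 9300.
∂h/∂x = [(-0.28)·20 − (+0.40)·(-175)] / 9300 = +0.006925
∂h/∂y = [(-235)·(+0.40) − 80·(-0.28)] / 9300 = -0.007699
h(435, 125) = 405.09 + (+0.006925)·(155) + (-0.007699)·(-170) = 405.09 +1.073 +1.309 = 407.472 m.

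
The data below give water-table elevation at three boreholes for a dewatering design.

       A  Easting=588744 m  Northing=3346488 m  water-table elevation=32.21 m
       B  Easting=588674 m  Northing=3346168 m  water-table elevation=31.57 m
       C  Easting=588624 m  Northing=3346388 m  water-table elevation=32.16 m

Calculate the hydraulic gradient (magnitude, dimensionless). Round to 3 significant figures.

0.00279

Taking A as reference: B−A = (-70, -320, -0.64); C−A = (-120, -100, -0.05).
Determinant of the coordinate differences = (-70)·(-100) − (-120)·(-320) = -31400.
∂h/∂x = [(-0.64)·(-100) − (-0.05)·(-320)] / -31400 = -0.001529
∂h/∂y = [(-70)·(-0.05) − (-120)·(-0.64)] / -31400 = +0.002334
|∇h| = √(-0.001529² + 0.002334²) = 0.00279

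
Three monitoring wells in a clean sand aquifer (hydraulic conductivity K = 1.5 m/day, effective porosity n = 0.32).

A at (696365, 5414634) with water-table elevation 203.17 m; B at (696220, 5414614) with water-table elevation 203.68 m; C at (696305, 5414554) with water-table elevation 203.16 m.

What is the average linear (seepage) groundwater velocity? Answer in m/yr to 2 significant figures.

8.6 m/yr

Differences from A: to B (Δx, Δy, Δh) = (-145, -20, +0.51); to C = (-60, -80, -0.01).
Solve a·Δx + b·Δy = Δh: det = (-145)·(-80) − (-60)·(-20) = 10400.
∂h/∂x = [(+0.51)·(-80) − (-0.01)·(-20)] / 10400 = -0.003942
∂h/∂y = [(-145)·(-0.01) − (-60)·(+0.51)] / 10400 = +0.003082
|∇h| = √(-0.003942² + 0.003082²) = 0.005004
Seepage velocity v = K·i/n = 1.5 × 0.005004 / 0.32 = 0.02346 m/day = 8.569 m/yr.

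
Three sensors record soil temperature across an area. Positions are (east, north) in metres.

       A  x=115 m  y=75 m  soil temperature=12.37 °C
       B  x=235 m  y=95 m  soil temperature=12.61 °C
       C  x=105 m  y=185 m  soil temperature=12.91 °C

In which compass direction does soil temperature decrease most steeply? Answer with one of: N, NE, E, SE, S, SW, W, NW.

With T = a·x + b·y + c and A as origin, the differences give:
  120·a + 20·b = +0.24
  (-10)·a + 110·b = +0.54
Eliminate b (×110 and ×20, subtract): 13400·a = 15.600 → a = ∂T/∂x = +0.001164
Back-substitute: b = ∂T/∂y = +0.005015.
Steepest decrease is along −∇f = (-0.001164 E, -0.005015 N) → south.

S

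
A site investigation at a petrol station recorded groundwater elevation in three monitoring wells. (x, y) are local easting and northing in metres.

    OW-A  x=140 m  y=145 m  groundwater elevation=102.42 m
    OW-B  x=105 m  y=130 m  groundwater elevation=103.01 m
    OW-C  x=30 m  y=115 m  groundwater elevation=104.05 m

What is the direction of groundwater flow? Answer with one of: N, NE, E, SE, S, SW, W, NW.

NE

With h = a·x + b·y + c and OW-A as origin, the differences give:
  (-35)·a + (-15)·b = +0.59
  (-110)·a + (-30)·b = +1.63
Eliminate b (×(-30) and ×(-15), subtract): -600·a = 6.750 → a = ∂h/∂x = -0.01125
Back-substitute: b = ∂h/∂y = -0.01308.
Flow = −∇h = (+0.01125 east, +0.01308 north), which points northeast.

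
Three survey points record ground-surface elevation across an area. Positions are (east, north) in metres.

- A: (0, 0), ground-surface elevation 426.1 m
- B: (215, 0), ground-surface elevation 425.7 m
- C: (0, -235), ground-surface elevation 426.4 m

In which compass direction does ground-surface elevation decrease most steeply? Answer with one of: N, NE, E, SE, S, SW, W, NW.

∂z/∂x = (425.7 − 426.1) / (215 − 0) = -0.001860
∂z/∂y = (426.4 − 426.1) / (-235 − 0) = -0.001277
Steepest decrease is along −∇f = (+0.001860 E, +0.001277 N) → northeast.

NE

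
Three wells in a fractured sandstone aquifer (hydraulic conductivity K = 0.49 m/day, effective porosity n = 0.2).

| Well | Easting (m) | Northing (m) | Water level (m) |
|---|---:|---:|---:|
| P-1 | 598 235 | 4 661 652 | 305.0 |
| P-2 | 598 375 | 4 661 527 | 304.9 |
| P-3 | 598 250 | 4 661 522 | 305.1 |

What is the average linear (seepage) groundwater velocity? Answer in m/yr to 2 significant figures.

1.6 m/yr

With h = a·x + b·y + c and P-1 as origin, the differences give:
  140·a + (-125)·b = -0.1
  15·a + (-130)·b = +0.1
Eliminate b (×(-130) and ×(-125), subtract): -16325·a = 25.50 → a = ∂h/∂x = -0.001562
Back-substitute: b = ∂h/∂y = -0.0009495.
|∇h| = √(-0.001562² + -0.0009495²) = 0.001828
Seepage velocity v = K·i/n = 0.49 × 0.001828 / 0.2 = 0.004479 m/day = 1.636 m/yr.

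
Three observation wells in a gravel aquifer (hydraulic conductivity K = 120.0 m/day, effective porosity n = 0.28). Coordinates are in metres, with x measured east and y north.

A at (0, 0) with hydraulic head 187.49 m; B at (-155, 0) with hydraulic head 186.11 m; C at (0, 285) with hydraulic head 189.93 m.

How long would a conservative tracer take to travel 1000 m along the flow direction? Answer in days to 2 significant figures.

∂h/∂x = (186.11 − 187.49) / (-155 − 0) = +0.008903
∂h/∂y = (189.93 − 187.49) / (285 − 0) = +0.008561
|∇h| = √(0.008903² + 0.008561²) = 0.01235
Seepage velocity v = K·i/n = 120.0 × 0.01235 / 0.28 = 5.293 m/day.
t = 1000 / 5.293 = 188.9 days.

190 days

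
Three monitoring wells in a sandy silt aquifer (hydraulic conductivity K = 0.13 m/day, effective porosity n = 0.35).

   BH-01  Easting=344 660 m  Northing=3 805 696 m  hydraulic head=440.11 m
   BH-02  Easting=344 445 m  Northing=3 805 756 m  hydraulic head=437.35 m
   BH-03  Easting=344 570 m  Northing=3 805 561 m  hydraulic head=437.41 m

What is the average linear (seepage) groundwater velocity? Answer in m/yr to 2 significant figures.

Taking BH-01 as reference: BH-02−BH-01 = (-215, 60, -2.76); BH-03−BH-01 = (-90, -135, -2.70).
Determinant of the coordinate differences = (-215)·(-135) − (-90)·60 = 34425.
∂h/∂x = [(-2.76)·(-135) − (-2.70)·60] / 34425 = +0.01553
∂h/∂y = [(-215)·(-2.70) − (-90)·(-2.76)] / 34425 = +0.009647
|∇h| = √(0.01553² + 0.009647²) = 0.01828
Seepage velocity v = K·i/n = 0.13 × 0.01828 / 0.35 = 0.00679 m/day = 2.48 m/yr.

2.5 m/yr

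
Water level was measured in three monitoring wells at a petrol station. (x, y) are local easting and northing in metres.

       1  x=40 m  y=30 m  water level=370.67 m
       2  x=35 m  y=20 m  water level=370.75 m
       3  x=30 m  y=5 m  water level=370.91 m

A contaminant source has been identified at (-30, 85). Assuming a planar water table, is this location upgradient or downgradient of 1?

Differences from 1: to 2 (Δx, Δy, Δh) = (-5, -10, +0.08); to 3 = (-10, -25, +0.24).
Solve a·Δx + b·Δy = Δh: det = (-5)·(-25) − (-10)·(-10) = 25.
∂h/∂x = [(+0.08)·(-25) − (+0.24)·(-10)] / 25 = +0.01600
∂h/∂y = [(-5)·(+0.24) − (-10)·(+0.08)] / 25 = -0.01600
Head at (-30, 85) = 370.67 + (+0.01600)·(-70) + (-0.01600)·(55) = 368.67 m.
That is lower than the 370.67 m at 1, so the point is downgradient.

downgradient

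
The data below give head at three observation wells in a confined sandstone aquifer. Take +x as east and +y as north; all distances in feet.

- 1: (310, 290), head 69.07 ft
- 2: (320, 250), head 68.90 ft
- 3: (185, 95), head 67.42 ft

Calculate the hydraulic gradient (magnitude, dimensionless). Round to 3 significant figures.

Taking 1 as reference: 2−1 = (10, -40, -0.17); 3−1 = (-125, -195, -1.65).
Solve a·Δx + b·Δy = Δh: det = 10·(-195) − (-125)·(-40) = -6950.
∂h/∂x = [(-0.17)·(-195) − (-1.65)·(-40)] / -6950 = +0.004727
∂h/∂y = [10·(-1.65) − (-125)·(-0.17)] / -6950 = +0.005432
|∇h| = √(0.004727² + 0.005432²) = 0.007201

0.00720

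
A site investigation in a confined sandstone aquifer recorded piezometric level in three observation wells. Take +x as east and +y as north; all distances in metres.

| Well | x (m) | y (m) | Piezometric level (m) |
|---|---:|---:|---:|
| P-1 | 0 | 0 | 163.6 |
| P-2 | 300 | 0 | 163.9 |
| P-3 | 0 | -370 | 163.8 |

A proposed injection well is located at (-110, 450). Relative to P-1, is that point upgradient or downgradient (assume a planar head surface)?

downgradient

∂h/∂x = (163.9 − 163.6) / (300 − 0) = +0.001000
∂h/∂y = (163.8 − 163.6) / (-370 − 0) = -0.0005405
Head at (-110, 450) = 163.6 + (+0.001000)·(-110) + (-0.0005405)·(450) = 163.25 m.
That is lower than the 163.6 m at P-1, so the point is downgradient.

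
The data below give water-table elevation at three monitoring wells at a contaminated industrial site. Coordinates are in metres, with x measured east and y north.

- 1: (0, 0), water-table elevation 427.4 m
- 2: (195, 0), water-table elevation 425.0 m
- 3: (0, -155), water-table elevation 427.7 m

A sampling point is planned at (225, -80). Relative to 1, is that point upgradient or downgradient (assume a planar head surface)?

∂h/∂x = (425.0 − 427.4) / (195 − 0) = -0.01231
∂h/∂y = (427.7 − 427.4) / (-155 − 0) = -0.001935
Head at (225, -80) = 427.4 + (-0.01231)·(225) + (-0.001935)·(-80) = 424.79 m.
That is lower than the 427.4 m at 1, so the point is downgradient.

downgradient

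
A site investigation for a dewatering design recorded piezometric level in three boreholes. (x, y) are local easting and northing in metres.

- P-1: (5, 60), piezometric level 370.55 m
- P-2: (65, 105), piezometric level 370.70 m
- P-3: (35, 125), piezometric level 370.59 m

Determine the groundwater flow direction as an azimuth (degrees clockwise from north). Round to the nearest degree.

285°

Taking P-1 as reference: P-2−P-1 = (60, 45, +0.15); P-3−P-1 = (30, 65, +0.04).
Determinant of the coordinate differences = 60·65 − 30·45 = 2550.
∂h/∂x = [(+0.15)·65 − (+0.04)·45] / 2550 = +0.003118
∂h/∂y = [60·(+0.04) − 30·(+0.15)] / 2550 = -0.0008235
Flow direction (−∇h) has components (-0.003118 E, +0.0008235 N).
Azimuth = atan2(E, N) = atan2(-0.003118, +0.0008235) = 284.8° ≈ 285°.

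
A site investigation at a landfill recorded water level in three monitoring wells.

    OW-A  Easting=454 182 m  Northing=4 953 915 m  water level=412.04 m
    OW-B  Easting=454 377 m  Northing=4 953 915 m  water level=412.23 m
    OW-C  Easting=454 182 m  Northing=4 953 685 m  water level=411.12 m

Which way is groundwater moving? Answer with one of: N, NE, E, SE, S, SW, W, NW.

S

∂h/∂x = (412.23 − 412.04) / (454377 − 454182) = +0.0009744
∂h/∂y = (411.12 − 412.04) / (4953685 − 4953915) = +0.004000
Flow = −∇h = (-0.0009744 east, -0.004000 north), which points south.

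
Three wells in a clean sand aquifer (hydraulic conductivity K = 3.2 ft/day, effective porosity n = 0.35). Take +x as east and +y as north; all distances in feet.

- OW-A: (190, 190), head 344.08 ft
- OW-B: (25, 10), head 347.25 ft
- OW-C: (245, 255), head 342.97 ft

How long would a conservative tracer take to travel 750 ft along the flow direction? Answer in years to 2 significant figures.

With h = a·x + b·y + c and OW-A as origin, the differences give:
  (-165)·a + (-180)·b = +3.17
  55·a + 65·b = -1.11
Eliminate b (×65 and ×(-180), subtract): -825·a = 6.250 → a = ∂h/∂x = -0.007576
Back-substitute: b = ∂h/∂y = -0.01067.
|∇h| = √(-0.007576² + -0.01067²) = 0.01309
Seepage velocity v = K·i/n = 3.2 × 0.01309 / 0.35 = 0.1197 ft/day.
t = 750 / 0.1197 = 6266 days = 17.2 years.

17 years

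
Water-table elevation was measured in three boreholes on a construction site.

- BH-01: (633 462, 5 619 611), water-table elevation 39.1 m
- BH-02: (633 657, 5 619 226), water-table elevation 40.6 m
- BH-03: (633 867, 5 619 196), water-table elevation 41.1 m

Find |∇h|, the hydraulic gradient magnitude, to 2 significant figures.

0.0035

With h = a·x + b·y + c and BH-01 as origin, the differences give:
  195·a + (-385)·b = +1.5
  405·a + (-415)·b = +2.0
Eliminate b (×(-415) and ×(-385), subtract): 75000·a = 147.50 → a = ∂h/∂x = +0.001967
Back-substitute: b = ∂h/∂y = -0.002900.
|∇h| = √(0.001967² + -0.002900²) = 0.003504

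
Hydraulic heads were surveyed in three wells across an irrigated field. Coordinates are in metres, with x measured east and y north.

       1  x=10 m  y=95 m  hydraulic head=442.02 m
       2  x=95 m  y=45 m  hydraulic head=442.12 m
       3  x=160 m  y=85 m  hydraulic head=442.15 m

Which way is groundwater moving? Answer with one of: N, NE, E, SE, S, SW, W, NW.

Taking 1 as reference: 2−1 = (85, -50, +0.10); 3−1 = (150, -10, +0.13).
Determinant of the coordinate differences = 85·(-10) − 150·(-50) = 6650.
∂h/∂x = [(+0.10)·(-10) − (+0.13)·(-50)] / 6650 = +0.0008271
∂h/∂y = [85·(+0.13) − 150·(+0.10)] / 6650 = -0.0005940
Flow = −∇h = (-0.0008271 east, +0.0005940 north), which points northwest.

NW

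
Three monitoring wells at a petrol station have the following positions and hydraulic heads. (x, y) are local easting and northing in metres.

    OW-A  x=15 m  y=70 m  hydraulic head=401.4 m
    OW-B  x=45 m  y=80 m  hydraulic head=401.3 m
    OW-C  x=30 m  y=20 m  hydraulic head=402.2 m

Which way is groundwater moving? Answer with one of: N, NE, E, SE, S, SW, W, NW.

With h = a·x + b·y + c and OW-A as origin, the differences give:
  30·a + 10·b = -0.1
  15·a + (-50)·b = +0.8
Eliminate b (×(-50) and ×10, subtract): -1650·a = -3.00 → a = ∂h/∂x = +0.001818
Back-substitute: b = ∂h/∂y = -0.01545.
Flow = −∇h = (-0.001818 east, +0.01545 north), which points north.

N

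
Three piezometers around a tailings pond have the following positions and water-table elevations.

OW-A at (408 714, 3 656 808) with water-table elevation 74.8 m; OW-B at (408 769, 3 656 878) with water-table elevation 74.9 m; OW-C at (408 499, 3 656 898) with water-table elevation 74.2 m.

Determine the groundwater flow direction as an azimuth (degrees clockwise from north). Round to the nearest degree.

283°

Three-point gradient (reference OW-A): Δ to OW-B = (55, 70, +0.1), Δ to OW-C = (-215, 90, -0.6).
∂h/∂x = +0.002550, ∂h/∂y = -0.0005750 (det = 20000).
Flow direction (−∇h) has components (-0.002550 E, +0.0005750 N).
Azimuth = atan2(E, N) = atan2(-0.002550, +0.0005750) = 282.7° ≈ 283°.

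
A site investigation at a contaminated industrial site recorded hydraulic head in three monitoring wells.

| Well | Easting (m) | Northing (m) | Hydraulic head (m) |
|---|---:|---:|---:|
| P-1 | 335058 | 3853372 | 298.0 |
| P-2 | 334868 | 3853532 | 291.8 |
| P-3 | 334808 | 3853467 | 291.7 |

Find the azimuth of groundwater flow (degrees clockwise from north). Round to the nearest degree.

Differences from P-1: to P-2 (Δx, Δy, Δh) = (-190, 160, -6.2); to P-3 = (-250, 95, -6.3).
Solve a·Δx + b·Δy = Δh: det = (-190)·95 − (-250)·160 = 21950.
∂h/∂x = [(-6.2)·95 − (-6.3)·160] / 21950 = +0.01909
∂h/∂y = [(-190)·(-6.3) − (-250)·(-6.2)] / 21950 = -0.01608
Flow direction (−∇h) has components (-0.01909 E, +0.01608 N).
Azimuth = atan2(E, N) = atan2(-0.01909, +0.01608) = 310.1° ≈ 310°.

310°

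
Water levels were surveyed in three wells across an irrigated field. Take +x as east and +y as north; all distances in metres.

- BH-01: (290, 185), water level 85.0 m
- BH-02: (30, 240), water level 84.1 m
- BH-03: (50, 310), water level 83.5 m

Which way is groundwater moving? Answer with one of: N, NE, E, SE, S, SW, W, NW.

Three-point gradient (reference BH-01): Δ to BH-02 = (-260, 55, -0.9), Δ to BH-03 = (-240, 125, -1.5).
∂h/∂x = +0.001554, ∂h/∂y = -0.009016 (det = -19300).
Flow = −∇h = (-0.001554 east, +0.009016 north), which points north.

N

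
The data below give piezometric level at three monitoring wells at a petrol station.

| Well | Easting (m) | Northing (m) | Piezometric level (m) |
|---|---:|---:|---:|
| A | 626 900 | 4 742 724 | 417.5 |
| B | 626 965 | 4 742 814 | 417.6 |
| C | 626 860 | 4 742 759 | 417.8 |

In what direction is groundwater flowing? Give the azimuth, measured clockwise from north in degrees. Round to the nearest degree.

Differences from A: to B (Δx, Δy, Δh) = (65, 90, +0.1); to C = (-40, 35, +0.3).
Determinant of the coordinate differences = 65·35 − (-40)·90 = 5875.
∂h/∂x = [(+0.1)·35 − (+0.3)·90] / 5875 = -0.004000
∂h/∂y = [65·(+0.3) − (-40)·(+0.1)] / 5875 = +0.004000
Flow direction (−∇h) has components (+0.004000 E, -0.004000 N).
Azimuth = atan2(E, N) = atan2(+0.004000, -0.004000) = 135.0° ≈ 135°.

135°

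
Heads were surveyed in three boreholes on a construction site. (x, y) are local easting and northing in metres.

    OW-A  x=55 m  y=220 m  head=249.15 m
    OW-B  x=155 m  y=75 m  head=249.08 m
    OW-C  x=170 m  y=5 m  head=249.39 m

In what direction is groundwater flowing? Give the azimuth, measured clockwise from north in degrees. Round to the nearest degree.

057°

Taking OW-A as reference: OW-B−OW-A = (100, -145, -0.07); OW-C−OW-A = (115, -215, +0.24).
Determinant of the coordinate differences = 100·(-215) − 115·(-145) = -4825.
∂h/∂x = [(-0.07)·(-215) − (+0.24)·(-145)] / -4825 = -0.01033
∂h/∂y = [100·(+0.24) − 115·(-0.07)] / -4825 = -0.006642
Flow direction (−∇h) has components (+0.01033 E, +0.006642 N).
Azimuth = atan2(E, N) = atan2(+0.01033, +0.006642) = 57.3° ≈ 057°.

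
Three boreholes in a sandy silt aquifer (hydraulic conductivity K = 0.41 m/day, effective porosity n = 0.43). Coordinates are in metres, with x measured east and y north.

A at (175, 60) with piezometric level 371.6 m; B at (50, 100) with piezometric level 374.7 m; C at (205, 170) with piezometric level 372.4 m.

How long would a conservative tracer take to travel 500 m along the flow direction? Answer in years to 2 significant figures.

With h = a·x + b·y + c and A as origin, the differences give:
  (-125)·a + 40·b = +3.1
  30·a + 110·b = +0.8
Eliminate b (×110 and ×40, subtract): -14950·a = 309.00 → a = ∂h/∂x = -0.02067
Back-substitute: b = ∂h/∂y = +0.01291.
|∇h| = √(-0.02067² + 0.01291²) = 0.02437
Seepage velocity v = K·i/n = 0.41 × 0.02437 / 0.43 = 0.02324 m/day.
t = 500 / 0.02324 = 2.151e+04 days = 58.9 years.

59 years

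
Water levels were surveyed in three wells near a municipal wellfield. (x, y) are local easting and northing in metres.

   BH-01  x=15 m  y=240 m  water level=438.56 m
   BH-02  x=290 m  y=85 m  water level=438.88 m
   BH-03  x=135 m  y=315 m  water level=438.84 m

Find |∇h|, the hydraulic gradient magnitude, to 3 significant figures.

Differences from BH-01: to BH-02 (Δx, Δy, Δh) = (275, -155, +0.32); to BH-03 = (120, 75, +0.28).
Solve a·Δx + b·Δy = Δh: det = 275·75 − 120·(-155) = 39225.
∂h/∂x = [(+0.32)·75 − (+0.28)·(-155)] / 39225 = +0.001718
∂h/∂y = [275·(+0.28) − 120·(+0.32)] / 39225 = +0.0009841
|∇h| = √(0.001718² + 0.0009841²) = 0.00198

0.00198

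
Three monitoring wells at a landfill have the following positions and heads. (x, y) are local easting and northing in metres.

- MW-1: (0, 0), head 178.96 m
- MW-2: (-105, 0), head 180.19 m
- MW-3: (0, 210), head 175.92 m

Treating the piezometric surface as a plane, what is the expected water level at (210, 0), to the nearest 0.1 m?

∂h/∂x = (180.19 − 178.96) / (-105 − 0) = -0.01171
∂h/∂y = (175.92 − 178.96) / (210 − 0) = -0.01448
h(210, 0) = 178.96 + (-0.01171)·(210) + (-0.01448)·(0) = 178.96 -2.460 -0.000 = 176.500 m.

176.5 m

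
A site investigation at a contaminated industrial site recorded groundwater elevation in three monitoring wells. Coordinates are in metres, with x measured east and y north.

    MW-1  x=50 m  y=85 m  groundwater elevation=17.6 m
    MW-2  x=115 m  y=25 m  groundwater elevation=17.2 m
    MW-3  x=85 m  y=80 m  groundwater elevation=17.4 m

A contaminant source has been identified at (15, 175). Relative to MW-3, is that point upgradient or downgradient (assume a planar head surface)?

upgradient

With h = a·x + b·y + c and MW-1 as origin, the differences give:
  65·a + (-60)·b = -0.4
  35·a + (-5)·b = -0.2
Eliminate b (×(-5) and ×(-60), subtract): 1775·a = -10.00 → a = ∂h/∂x = -0.005634
Back-substitute: b = ∂h/∂y = +0.0005634.
Head at (15, 175) = 17.6 + (-0.005634)·(-35) + (+0.0005634)·(90) = 17.85 m.
That is higher than the 17.4 m at MW-3, so the point is upgradient.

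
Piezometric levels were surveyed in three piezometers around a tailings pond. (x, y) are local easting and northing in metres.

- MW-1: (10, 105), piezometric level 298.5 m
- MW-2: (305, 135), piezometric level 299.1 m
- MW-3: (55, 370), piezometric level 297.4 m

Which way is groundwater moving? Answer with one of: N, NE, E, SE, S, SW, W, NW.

Taking MW-1 as reference: MW-2−MW-1 = (295, 30, +0.6); MW-3−MW-1 = (45, 265, -1.1).
Determinant of the coordinate differences = 295·265 − 45·30 = 76825.
∂h/∂x = [(+0.6)·265 − (-1.1)·30] / 76825 = +0.002499
∂h/∂y = [295·(-1.1) − 45·(+0.6)] / 76825 = -0.004575
Flow = −∇h = (-0.002499 east, +0.004575 north), which points northwest.

NW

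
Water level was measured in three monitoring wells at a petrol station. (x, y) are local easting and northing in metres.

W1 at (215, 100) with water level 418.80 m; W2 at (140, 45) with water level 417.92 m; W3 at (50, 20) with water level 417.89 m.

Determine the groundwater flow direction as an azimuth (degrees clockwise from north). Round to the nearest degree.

165°

Taking W1 as reference: W2−W1 = (-75, -55, -0.88); W3−W1 = (-165, -80, -0.91).
Determinant of the coordinate differences = (-75)·(-80) − (-165)·(-55) = -3075.
∂h/∂x = [(-0.88)·(-80) − (-0.91)·(-55)] / -3075 = -0.006618
∂h/∂y = [(-75)·(-0.91) − (-165)·(-0.88)] / -3075 = +0.02502
Flow direction (−∇h) has components (+0.006618 E, -0.02502 N).
Azimuth = atan2(E, N) = atan2(+0.006618, -0.02502) = 165.2° ≈ 165°.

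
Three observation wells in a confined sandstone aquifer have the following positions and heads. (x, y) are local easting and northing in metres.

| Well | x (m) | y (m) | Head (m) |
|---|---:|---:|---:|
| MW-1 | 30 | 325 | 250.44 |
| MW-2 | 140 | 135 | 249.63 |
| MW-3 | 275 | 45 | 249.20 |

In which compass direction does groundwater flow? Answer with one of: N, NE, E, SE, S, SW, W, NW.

Differences from MW-1: to MW-2 (Δx, Δy, Δh) = (110, -190, -0.81); to MW-3 = (245, -280, -1.24).
Solve a·Δx + b·Δy = Δh: det = 110·(-280) − 245·(-190) = 15750.
∂h/∂x = [(-0.81)·(-280) − (-1.24)·(-190)] / 15750 = -0.0005587
∂h/∂y = [110·(-1.24) − 245·(-0.81)] / 15750 = +0.003940
Flow = −∇h = (+0.0005587 east, -0.003940 north), which points south.

S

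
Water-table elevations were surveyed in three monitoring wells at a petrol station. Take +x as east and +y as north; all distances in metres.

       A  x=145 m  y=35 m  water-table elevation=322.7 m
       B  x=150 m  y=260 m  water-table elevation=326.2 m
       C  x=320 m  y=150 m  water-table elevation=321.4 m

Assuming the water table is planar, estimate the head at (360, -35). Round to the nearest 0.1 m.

Three-point gradient (reference A): Δ to B = (5, 225, +3.5), Δ to C = (175, 115, -1.3).
∂h/∂x = -0.01791, ∂h/∂y = +0.01595 (det = -38800).
h(360, -35) = 322.7 + (-0.01791)·(215) + (+0.01595)·(-70) = 322.7 -3.851 -1.117 = 317.732 m.

317.7 m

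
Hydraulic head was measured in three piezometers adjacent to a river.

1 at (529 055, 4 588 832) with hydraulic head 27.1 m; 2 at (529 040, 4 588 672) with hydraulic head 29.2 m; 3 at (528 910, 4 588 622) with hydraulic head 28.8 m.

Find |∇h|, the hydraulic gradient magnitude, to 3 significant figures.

Differences from 1: to 2 (Δx, Δy, Δh) = (-15, -160, +2.1); to 3 = (-145, -210, +1.7).
Solve a·Δx + b·Δy = Δh: det = (-15)·(-210) − (-145)·(-160) = -20050.
∂h/∂x = [(+2.1)·(-210) − (+1.7)·(-160)] / -20050 = +0.008429
∂h/∂y = [(-15)·(+1.7) − (-145)·(+2.1)] / -20050 = -0.01392
|∇h| = √(0.008429² + -0.01392²) = 0.01627

0.0163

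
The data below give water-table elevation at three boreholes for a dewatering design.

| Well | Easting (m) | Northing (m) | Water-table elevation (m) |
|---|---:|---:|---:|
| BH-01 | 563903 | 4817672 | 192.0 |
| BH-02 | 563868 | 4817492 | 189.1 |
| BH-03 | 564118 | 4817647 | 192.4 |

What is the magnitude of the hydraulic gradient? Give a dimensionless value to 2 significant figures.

0.016

Differences from BH-01: to BH-02 (Δx, Δy, Δh) = (-35, -180, -2.9); to BH-03 = (215, -25, +0.4).
Solve a·Δx + b·Δy = Δh: det = (-35)·(-25) − 215·(-180) = 39575.
∂h/∂x = [(-2.9)·(-25) − (+0.4)·(-180)] / 39575 = +0.003651
∂h/∂y = [(-35)·(+0.4) − 215·(-2.9)] / 39575 = +0.01540
|∇h| = √(0.003651² + 0.01540²) = 0.01583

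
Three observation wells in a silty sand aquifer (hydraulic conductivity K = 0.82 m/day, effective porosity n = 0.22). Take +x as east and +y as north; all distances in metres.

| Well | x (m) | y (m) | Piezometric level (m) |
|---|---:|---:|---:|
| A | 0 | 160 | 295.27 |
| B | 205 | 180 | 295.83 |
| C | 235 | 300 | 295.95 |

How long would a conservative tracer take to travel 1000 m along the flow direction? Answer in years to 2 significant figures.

With h = a·x + b·y + c and A as origin, the differences give:
  205·a + 20·b = +0.56
  235·a + 140·b = +0.68
Eliminate b (×140 and ×20, subtract): 24000·a = 64.800 → a = ∂h/∂x = +0.002700
Back-substitute: b = ∂h/∂y = +0.0003250.
|∇h| = √(0.002700² + 0.0003250²) = 0.002719
Seepage velocity v = K·i/n = 0.82 × 0.002719 / 0.22 = 0.01013 m/day.
t = 1000 / 0.01013 = 9.872e+04 days = 270 years.

270 years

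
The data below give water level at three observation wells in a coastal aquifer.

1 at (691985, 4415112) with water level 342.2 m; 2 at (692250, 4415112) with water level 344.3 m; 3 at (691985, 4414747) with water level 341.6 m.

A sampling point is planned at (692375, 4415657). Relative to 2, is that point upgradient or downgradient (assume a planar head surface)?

upgradient

∂h/∂x = (344.3 − 342.2) / (692250 − 691985) = +0.007925
∂h/∂y = (341.6 − 342.2) / (4414747 − 4415112) = +0.001644
Head at (692375, 4415657) = 342.2 + (+0.007925)·(390) + (+0.001644)·(545) = 346.19 m.
That is higher than the 344.3 m at 2, so the point is upgradient.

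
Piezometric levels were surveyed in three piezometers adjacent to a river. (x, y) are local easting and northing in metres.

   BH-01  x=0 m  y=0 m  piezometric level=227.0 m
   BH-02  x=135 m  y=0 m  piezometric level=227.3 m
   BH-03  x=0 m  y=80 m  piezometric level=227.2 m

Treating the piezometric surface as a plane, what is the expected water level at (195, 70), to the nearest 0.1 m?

227.6 m

∂h/∂x = (227.3 − 227.0) / (135 − 0) = +0.002222
∂h/∂y = (227.2 − 227.0) / (80 − 0) = +0.002500
h(195, 70) = 227.0 + (+0.002222)·(195) + (+0.002500)·(70) = 227.0 +0.433 +0.175 = 227.608 m.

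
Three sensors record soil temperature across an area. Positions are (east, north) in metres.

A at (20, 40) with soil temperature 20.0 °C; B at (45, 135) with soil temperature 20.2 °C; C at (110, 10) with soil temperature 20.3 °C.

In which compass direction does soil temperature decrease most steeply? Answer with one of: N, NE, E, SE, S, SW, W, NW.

W

With T = a·x + b·y + c and A as origin, the differences give:
  25·a + 95·b = +0.2
  90·a + (-30)·b = +0.3
Eliminate b (×(-30) and ×95, subtract): -9300·a = -34.50 → a = ∂T/∂x = +0.003710
Back-substitute: b = ∂T/∂y = +0.001129.
Steepest decrease is along −∇f = (-0.003710 E, -0.001129 N) → west.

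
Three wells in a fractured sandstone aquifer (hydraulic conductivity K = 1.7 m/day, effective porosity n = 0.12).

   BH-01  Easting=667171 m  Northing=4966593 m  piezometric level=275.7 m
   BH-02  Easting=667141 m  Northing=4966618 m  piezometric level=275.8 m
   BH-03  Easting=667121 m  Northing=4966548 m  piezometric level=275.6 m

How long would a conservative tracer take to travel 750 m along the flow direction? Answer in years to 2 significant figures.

Differences from BH-01: to BH-02 (Δx, Δy, Δh) = (-30, 25, +0.1); to BH-03 = (-50, -45, -0.1).
Determinant of the coordinate differences = (-30)·(-45) − (-50)·25 = 2600.
∂h/∂x = [(+0.1)·(-45) − (-0.1)·25] / 2600 = -0.0007692
∂h/∂y = [(-30)·(-0.1) − (-50)·(+0.1)] / 2600 = +0.003077
|∇h| = √(-0.0007692² + 0.003077²) = 0.003172
Seepage velocity v = K·i/n = 1.7 × 0.003172 / 0.12 = 0.04494 m/day.
t = 750 / 0.04494 = 1.669e+04 days = 45.7 years.

46 years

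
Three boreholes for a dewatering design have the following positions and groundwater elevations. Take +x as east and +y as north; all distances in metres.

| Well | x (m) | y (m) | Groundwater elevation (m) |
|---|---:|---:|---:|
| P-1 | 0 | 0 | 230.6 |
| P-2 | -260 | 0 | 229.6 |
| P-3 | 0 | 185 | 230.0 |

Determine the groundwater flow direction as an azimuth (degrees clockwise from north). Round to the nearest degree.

∂h/∂x = (229.6 − 230.6) / (-260 − 0) = +0.003846
∂h/∂y = (230.0 − 230.6) / (185 − 0) = -0.003243
Flow direction (−∇h) has components (-0.003846 E, +0.003243 N).
Azimuth = atan2(E, N) = atan2(-0.003846, +0.003243) = 310.1° ≈ 310°.

310°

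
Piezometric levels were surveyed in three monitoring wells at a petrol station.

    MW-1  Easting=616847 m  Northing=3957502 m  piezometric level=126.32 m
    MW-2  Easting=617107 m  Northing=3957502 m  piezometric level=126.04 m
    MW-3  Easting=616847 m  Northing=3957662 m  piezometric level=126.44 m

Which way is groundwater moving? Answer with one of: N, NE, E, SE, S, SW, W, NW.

SE

∂h/∂x = (126.04 − 126.32) / (617107 − 616847) = -0.001077
∂h/∂y = (126.44 − 126.32) / (3957662 − 3957502) = +0.0007500
Flow = −∇h = (+0.001077 east, -0.0007500 north), which points southeast.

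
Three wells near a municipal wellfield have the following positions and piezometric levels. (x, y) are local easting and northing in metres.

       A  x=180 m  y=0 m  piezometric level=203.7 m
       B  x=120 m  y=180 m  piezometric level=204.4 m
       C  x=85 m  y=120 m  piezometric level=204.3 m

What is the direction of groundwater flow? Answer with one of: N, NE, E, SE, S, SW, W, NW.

SE

With h = a·x + b·y + c and A as origin, the differences give:
  (-60)·a + 180·b = +0.7
  (-95)·a + 120·b = +0.6
Eliminate b (×120 and ×180, subtract): 9900·a = -24.00 → a = ∂h/∂x = -0.002424
Back-substitute: b = ∂h/∂y = +0.003081.
Flow = −∇h = (+0.002424 east, -0.003081 north), which points southeast.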